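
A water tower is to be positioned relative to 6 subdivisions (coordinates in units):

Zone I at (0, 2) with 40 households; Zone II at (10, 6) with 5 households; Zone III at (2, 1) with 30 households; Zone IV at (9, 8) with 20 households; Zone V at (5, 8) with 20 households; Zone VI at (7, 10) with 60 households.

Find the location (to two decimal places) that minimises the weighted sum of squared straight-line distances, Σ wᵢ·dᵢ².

The minimiser of Σwᵢ‖p−pᵢ‖² is the weighted centroid p* = (Σwᵢpᵢ)/(Σwᵢ).
Σwᵢ = 175.
Σwᵢxᵢ = 40·0 + 5·10 + 30·2 + 20·9 + 20·5 + 60·7 = 810.
Σwᵢyᵢ = 40·2 + 5·6 + 30·1 + 20·8 + 20·8 + 60·10 = 1060.
x* = 810/175 = 4.63, y* = 1060/175 = 6.06.

(4.63, 6.06)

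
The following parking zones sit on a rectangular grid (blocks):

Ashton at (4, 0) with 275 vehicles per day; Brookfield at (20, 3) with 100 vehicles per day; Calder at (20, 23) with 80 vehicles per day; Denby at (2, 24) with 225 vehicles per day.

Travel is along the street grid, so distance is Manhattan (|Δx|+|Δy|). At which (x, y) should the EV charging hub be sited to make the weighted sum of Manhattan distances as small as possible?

(4, 3)

Manhattan distance separates: Σwᵢ(|x−xᵢ|+|y−yᵢ|) = Σwᵢ|x−xᵢ| + Σwᵢ|y−yᵢ|, so x and y are optimised independently as 1-D weighted medians.
Total weight W = 680; half = 340.
x-coordinate, sorted with cumulative weight:
  x=2 (Denby, w=225) cum 225
  x=4 (Ashton, w=275) cum 500  ← median
  x=20 (Brookfield, w=100) cum 600
  x=20 (Calder, w=80) cum 680
⇒ x* = 4
y-coordinate, sorted with cumulative weight:
  y=0 (Ashton, w=275) cum 275
  y=3 (Brookfield, w=100) cum 375  ← median
  y=23 (Calder, w=80) cum 455
  y=24 (Denby, w=225) cum 680
⇒ y* = 3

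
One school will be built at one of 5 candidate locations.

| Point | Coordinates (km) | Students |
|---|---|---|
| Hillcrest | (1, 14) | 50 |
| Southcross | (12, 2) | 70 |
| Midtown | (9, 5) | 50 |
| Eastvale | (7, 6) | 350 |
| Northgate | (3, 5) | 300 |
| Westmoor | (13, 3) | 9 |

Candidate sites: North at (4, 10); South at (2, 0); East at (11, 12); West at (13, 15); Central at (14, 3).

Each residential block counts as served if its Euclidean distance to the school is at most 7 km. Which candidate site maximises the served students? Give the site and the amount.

Coverage radius r = 7 km; a point is covered iff (Δx)²+(Δy)² ≤ 7² = 49.
  North (4, 10): covers {Hillcrest, Eastvale, Northgate} → 700
  South (2, 0): covers {Northgate} → 300
  East (11, 12): covers {none} → 0
  West (13, 15): covers {none} → 0
  Central (14, 3): covers {Southcross, Midtown, Westmoor} → 129
Maximum coverage at North: 700 students.

North, covering 700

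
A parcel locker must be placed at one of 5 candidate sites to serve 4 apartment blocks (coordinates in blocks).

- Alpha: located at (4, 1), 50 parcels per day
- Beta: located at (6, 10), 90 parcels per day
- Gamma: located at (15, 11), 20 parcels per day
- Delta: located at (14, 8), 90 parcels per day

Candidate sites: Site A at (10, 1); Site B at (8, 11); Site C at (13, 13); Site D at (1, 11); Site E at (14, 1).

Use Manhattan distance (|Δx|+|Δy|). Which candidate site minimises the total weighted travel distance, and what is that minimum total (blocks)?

Site B, total 1920 blocks

Total weighted distance at each candidate:
  Site A (10, 1): total = 2760
  Site B (8, 11): total = 1920
  Site C (13, 13): total = 2570
  Site D (1, 11): total = 2910
  Site E (14, 1): total = 2880
Minimum is at Site B with total 1920 blocks.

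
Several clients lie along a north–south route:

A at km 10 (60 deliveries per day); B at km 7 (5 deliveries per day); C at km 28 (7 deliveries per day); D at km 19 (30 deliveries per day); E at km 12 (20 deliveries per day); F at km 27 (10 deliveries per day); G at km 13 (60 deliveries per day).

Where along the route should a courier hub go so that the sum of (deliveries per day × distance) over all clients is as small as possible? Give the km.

x = 13

For a sum of weighted absolute distances on a line, the optimum is the weighted median (not the mean). Total weight W = 192; half-weight = 96.
Sort by position and accumulate weight:
  km 7 (B, w=5) → cum 5
  km 10 (A, w=60) → cum 65
  km 12 (E, w=20) → cum 85
  km 13 (G, w=60) → cum 145  ≥ 96 → median here
  km 19 (D, w=30) → cum 175
  km 27 (F, w=10) → cum 185
  km 28 (C, w=7) → cum 192
Optimal location: km 13.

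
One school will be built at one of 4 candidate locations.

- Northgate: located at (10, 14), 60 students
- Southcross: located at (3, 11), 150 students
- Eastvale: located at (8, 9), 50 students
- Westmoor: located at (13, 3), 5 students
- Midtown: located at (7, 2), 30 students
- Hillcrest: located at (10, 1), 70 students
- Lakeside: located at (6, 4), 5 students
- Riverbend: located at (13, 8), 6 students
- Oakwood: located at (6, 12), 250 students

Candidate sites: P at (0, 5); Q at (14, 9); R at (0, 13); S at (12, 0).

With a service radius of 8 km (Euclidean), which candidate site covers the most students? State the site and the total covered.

Coverage radius r = 8 km; a point is covered iff (Δx)²+(Δy)² ≤ 8² = 64.
  P (0, 5): covers {Southcross, Midtown, Lakeside} → 185
  Q (14, 9): covers {Northgate, Eastvale, Westmoor, Riverbend} → 121
  R (0, 13): covers {Southcross, Oakwood} → 400
  S (12, 0): covers {Westmoor, Midtown, Hillcrest, Lakeside} → 110
Maximum coverage at R: 400 students.

R, covering 400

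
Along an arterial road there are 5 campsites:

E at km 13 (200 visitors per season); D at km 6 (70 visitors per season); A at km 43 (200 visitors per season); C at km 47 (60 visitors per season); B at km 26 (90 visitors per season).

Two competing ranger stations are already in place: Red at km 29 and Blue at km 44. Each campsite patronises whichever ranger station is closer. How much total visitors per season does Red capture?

The indifferent point is the midpoint (29+44)/2 = 36.5; campsites left of it (closer to Red at 29) go to Red, those right go to Blue.
  D at 6 (w=70) → Red
  E at 13 (w=200) → Red
  B at 26 (w=90) → Red
  A at 43 (w=200) → Blue
  C at 47 (w=60) → Blue
Red captures 360; Blue captures 260.

360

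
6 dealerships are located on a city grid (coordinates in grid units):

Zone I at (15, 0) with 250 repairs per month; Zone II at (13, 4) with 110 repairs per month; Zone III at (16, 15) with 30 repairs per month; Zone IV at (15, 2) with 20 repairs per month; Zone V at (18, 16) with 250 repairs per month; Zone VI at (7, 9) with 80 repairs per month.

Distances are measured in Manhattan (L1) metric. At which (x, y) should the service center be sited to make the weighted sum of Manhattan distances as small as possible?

Manhattan distance separates: Σwᵢ(|x−xᵢ|+|y−yᵢ|) = Σwᵢ|x−xᵢ| + Σwᵢ|y−yᵢ|, so x and y are optimised independently as 1-D weighted medians.
Total weight W = 740; half = 370.
x-coordinate, sorted with cumulative weight:
  x=7 (Zone VI, w=80) cum 80
  x=13 (Zone II, w=110) cum 190
  x=15 (Zone I, w=250) cum 440  ← median
  x=15 (Zone IV, w=20) cum 460
  x=16 (Zone III, w=30) cum 490
  x=18 (Zone V, w=250) cum 740
⇒ x* = 15
y-coordinate, sorted with cumulative weight:
  y=0 (Zone I, w=250) cum 250
  y=2 (Zone IV, w=20) cum 270
  y=4 (Zone II, w=110) cum 380  ← median
  y=9 (Zone VI, w=80) cum 460
  y=15 (Zone III, w=30) cum 490
  y=16 (Zone V, w=250) cum 740
⇒ y* = 4

(15, 4)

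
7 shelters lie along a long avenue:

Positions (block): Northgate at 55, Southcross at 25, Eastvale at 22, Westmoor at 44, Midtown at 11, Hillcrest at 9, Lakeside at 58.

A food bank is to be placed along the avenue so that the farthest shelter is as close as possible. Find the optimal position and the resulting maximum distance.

location 33.5, max distance 24.5

The 1-center on a line is the midpoint of the two extreme points: leftmost at 9, rightmost at 58.
Optimal location = (9 + 58)/2 = 33.5; maximum distance = (58 − 9)/2 = 24.5.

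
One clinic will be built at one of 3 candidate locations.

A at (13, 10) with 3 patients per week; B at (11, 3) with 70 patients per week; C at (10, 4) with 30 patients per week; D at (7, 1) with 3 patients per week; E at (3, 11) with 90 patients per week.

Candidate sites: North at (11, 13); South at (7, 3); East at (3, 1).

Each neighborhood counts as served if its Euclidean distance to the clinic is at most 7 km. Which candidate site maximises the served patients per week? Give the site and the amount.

South, covering 103

Coverage radius r = 7 km; a point is covered iff (Δx)²+(Δy)² ≤ 7² = 49.
  North (11, 13): covers {A} → 3
  South (7, 3): covers {B, C, D} → 103
  East (3, 1): covers {D} → 3
Maximum coverage at South: 103 patients per week.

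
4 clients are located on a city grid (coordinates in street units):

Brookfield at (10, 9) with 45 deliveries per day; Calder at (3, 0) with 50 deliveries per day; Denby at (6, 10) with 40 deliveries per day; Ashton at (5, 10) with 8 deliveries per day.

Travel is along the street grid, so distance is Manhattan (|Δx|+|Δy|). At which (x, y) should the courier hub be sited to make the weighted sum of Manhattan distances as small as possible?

(6, 9)

Manhattan distance separates: Σwᵢ(|x−xᵢ|+|y−yᵢ|) = Σwᵢ|x−xᵢ| + Σwᵢ|y−yᵢ|, so x and y are optimised independently as 1-D weighted medians.
Total weight W = 143; half = 71.5.
x-coordinate, sorted with cumulative weight:
  x=3 (Calder, w=50) cum 50
  x=5 (Ashton, w=8) cum 58
  x=6 (Denby, w=40) cum 98  ← median
  x=10 (Brookfield, w=45) cum 143
⇒ x* = 6
y-coordinate, sorted with cumulative weight:
  y=0 (Calder, w=50) cum 50
  y=9 (Brookfield, w=45) cum 95  ← median
  y=10 (Denby, w=40) cum 135
  y=10 (Ashton, w=8) cum 143
⇒ y* = 9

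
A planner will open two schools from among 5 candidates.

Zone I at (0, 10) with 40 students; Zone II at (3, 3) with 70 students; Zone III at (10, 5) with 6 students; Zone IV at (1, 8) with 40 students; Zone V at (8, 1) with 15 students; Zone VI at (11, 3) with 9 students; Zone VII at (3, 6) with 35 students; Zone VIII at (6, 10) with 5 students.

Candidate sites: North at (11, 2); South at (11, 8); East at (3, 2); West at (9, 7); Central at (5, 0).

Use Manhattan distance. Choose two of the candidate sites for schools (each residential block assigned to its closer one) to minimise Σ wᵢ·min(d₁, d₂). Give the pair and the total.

Evaluate every pair (each demand assigned to the nearer of the two):
  {North, East}: total = 1118
  {East, West}: total = 1162
  {South, East}: total = 1164
  {East, Central}: total = 1226
  {West, Central}: total = 1597
  {South, Central}: total = 1714
  {North, West}: total = 1832
  {North, Central}: total = 1858
  {South, West}: total = 1983
  {North, South}: total = 2028
Best pair: {North, East} with total 1118.

{North, East}, total 1118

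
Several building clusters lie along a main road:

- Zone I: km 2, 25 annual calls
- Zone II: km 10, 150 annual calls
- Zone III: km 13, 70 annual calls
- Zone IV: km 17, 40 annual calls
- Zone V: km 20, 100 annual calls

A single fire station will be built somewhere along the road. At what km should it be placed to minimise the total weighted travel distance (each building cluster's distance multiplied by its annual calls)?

For a sum of weighted absolute distances on a line, the optimum is the weighted median (not the mean). Total weight W = 385; half-weight = 192.5.
Sort by position and accumulate weight:
  km 2 (Zone I, w=25) → cum 25
  km 10 (Zone II, w=150) → cum 175
  km 13 (Zone III, w=70) → cum 245  ≥ 192.5 → median here
  km 17 (Zone IV, w=40) → cum 285
  km 20 (Zone V, w=100) → cum 385
Optimal location: km 13.

x = 13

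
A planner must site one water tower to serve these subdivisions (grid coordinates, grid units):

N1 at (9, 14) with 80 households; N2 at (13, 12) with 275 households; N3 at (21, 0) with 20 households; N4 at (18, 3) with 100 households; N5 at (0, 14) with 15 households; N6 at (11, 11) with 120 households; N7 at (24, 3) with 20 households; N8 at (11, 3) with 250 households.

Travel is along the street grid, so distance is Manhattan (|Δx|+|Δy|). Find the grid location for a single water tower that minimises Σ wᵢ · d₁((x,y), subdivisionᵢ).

(11, 11)

Manhattan distance separates: Σwᵢ(|x−xᵢ|+|y−yᵢ|) = Σwᵢ|x−xᵢ| + Σwᵢ|y−yᵢ|, so x and y are optimised independently as 1-D weighted medians.
Total weight W = 880; half = 440.
x-coordinate, sorted with cumulative weight:
  x=0 (N5, w=15) cum 15
  x=9 (N1, w=80) cum 95
  x=11 (N6, w=120) cum 215
  x=11 (N8, w=250) cum 465  ← median
  x=13 (N2, w=275) cum 740
  x=18 (N4, w=100) cum 840
  x=21 (N3, w=20) cum 860
  x=24 (N7, w=20) cum 880
⇒ x* = 11
y-coordinate, sorted with cumulative weight:
  y=0 (N3, w=20) cum 20
  y=3 (N4, w=100) cum 120
  y=3 (N7, w=20) cum 140
  y=3 (N8, w=250) cum 390
  y=11 (N6, w=120) cum 510  ← median
  y=12 (N2, w=275) cum 785
  y=14 (N1, w=80) cum 865
  y=14 (N5, w=15) cum 880
⇒ y* = 11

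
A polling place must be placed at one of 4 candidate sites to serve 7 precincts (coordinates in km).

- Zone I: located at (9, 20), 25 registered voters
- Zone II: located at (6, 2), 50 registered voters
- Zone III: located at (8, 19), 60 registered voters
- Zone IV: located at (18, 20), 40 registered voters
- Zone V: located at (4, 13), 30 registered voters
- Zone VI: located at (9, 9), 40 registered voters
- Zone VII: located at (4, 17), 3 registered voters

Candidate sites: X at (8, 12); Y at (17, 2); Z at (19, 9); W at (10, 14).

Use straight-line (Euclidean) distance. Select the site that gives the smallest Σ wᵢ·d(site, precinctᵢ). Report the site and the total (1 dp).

X, total 1913.1 km

Total weighted distance at each candidate:
  X (8, 12): total = 1913.1
  Y (17, 2): total = 3913.3
  Z (19, 9): total = 3360.4
  W (10, 14): total = 1914.2
Minimum is at X with total 1913.1 km.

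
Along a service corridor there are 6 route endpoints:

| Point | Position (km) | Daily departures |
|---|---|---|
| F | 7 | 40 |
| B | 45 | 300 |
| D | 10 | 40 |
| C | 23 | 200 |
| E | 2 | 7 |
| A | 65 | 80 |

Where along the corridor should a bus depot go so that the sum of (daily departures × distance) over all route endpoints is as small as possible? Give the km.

For a sum of weighted absolute distances on a line, the optimum is the weighted median (not the mean). Total weight W = 667; half-weight = 333.5.
Sort by position and accumulate weight:
  km 2 (E, w=7) → cum 7
  km 7 (F, w=40) → cum 47
  km 10 (D, w=40) → cum 87
  km 23 (C, w=200) → cum 287
  km 45 (B, w=300) → cum 587  ≥ 333.5 → median here
  km 65 (A, w=80) → cum 667
Optimal location: km 45.

x = 45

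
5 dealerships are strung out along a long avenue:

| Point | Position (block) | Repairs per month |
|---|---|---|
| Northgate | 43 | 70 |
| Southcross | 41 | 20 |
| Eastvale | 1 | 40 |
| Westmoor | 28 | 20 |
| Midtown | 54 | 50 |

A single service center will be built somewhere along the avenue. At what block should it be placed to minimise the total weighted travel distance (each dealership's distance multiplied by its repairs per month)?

For a sum of weighted absolute distances on a line, the optimum is the weighted median (not the mean). Total weight W = 200; half-weight = 100.
Sort by position and accumulate weight:
  block 1 (Eastvale, w=40) → cum 40
  block 28 (Westmoor, w=20) → cum 60
  block 41 (Southcross, w=20) → cum 80
  block 43 (Northgate, w=70) → cum 150  ≥ 100 → median here
  block 54 (Midtown, w=50) → cum 200
Optimal location: block 43.

x = 43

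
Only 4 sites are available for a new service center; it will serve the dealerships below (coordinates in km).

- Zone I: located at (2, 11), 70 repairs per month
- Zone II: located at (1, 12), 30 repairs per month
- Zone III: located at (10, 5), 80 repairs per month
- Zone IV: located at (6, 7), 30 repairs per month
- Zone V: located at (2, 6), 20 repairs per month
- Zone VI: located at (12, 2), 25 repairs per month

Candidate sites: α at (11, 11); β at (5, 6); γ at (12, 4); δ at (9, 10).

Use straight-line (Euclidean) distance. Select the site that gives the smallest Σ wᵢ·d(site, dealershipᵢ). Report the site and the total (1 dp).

Total weighted distance at each candidate:
  α (11, 11): total = 2042.5
  β (5, 6): total = 1336.4
  γ (12, 4): total = 1896.6
  δ (9, 10): total = 1652.4
Minimum is at β with total 1336.4 km.

β, total 1336.4 km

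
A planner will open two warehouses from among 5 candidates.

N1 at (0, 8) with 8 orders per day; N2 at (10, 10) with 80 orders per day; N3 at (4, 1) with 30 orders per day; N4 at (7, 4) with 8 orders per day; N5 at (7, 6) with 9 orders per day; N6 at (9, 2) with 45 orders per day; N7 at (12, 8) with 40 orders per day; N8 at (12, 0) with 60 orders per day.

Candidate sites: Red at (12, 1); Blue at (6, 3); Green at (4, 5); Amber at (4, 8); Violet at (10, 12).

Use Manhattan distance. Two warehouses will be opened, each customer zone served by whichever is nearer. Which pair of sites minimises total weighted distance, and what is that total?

Evaluate every pair (each demand assigned to the nearer of the two):
  {Red, Violet}: total = 1137
  {Blue, Violet}: total = 1380
  {Red, Amber}: total = 1503
  {Red, Green}: total = 1644
  {Red, Blue}: total = 1660
  {Green, Violet}: total = 1784
  {Blue, Amber}: total = 1884
  {Amber, Violet}: total = 2078
  {Blue, Green}: total = 2268
  {Green, Amber}: total = 2320
Best pair: {Red, Violet} with total 1137.

{Red, Violet}, total 1137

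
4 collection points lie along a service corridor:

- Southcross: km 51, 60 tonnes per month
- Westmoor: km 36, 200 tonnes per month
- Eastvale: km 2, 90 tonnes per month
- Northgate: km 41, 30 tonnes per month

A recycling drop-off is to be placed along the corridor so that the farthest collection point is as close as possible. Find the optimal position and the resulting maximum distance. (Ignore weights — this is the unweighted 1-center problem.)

location 26.5, max distance 24.5

The 1-center on a line is the midpoint of the two extreme points: leftmost at 2, rightmost at 51.
Optimal location = (2 + 51)/2 = 26.5; maximum distance = (51 − 2)/2 = 24.5.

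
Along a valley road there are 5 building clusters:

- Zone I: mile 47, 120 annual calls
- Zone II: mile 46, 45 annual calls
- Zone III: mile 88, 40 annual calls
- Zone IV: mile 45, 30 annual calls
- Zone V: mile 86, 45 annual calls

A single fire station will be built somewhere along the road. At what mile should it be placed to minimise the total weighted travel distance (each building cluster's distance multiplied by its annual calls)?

x = 47

For a sum of weighted absolute distances on a line, the optimum is the weighted median (not the mean). Total weight W = 280; half-weight = 140.
Sort by position and accumulate weight:
  mile 45 (Zone IV, w=30) → cum 30
  mile 46 (Zone II, w=45) → cum 75
  mile 47 (Zone I, w=120) → cum 195  ≥ 140 → median here
  mile 86 (Zone V, w=45) → cum 240
  mile 88 (Zone III, w=40) → cum 280
Optimal location: mile 47.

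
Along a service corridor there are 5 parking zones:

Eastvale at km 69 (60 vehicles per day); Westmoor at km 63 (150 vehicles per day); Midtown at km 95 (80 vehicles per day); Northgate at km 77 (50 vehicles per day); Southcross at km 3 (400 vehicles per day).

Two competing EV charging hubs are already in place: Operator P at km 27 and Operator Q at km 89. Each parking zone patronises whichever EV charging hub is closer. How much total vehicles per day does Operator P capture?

400

The indifferent point is the midpoint (27+89)/2 = 58; parking zones left of it (closer to Operator P at 27) go to Operator P, those right go to Operator Q.
  Southcross at 3 (w=400) → Operator P
  Westmoor at 63 (w=150) → Operator Q
  Eastvale at 69 (w=60) → Operator Q
  Northgate at 77 (w=50) → Operator Q
  Midtown at 95 (w=80) → Operator Q
Operator P captures 400; Operator Q captures 340.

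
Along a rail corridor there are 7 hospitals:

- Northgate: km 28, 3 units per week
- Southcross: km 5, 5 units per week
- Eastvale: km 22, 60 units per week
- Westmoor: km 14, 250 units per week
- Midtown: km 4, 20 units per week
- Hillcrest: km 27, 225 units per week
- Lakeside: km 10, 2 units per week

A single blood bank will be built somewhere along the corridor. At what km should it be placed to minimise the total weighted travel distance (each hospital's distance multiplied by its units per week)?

x = 22

For a sum of weighted absolute distances on a line, the optimum is the weighted median (not the mean). Total weight W = 565; half-weight = 282.5.
Sort by position and accumulate weight:
  km 4 (Midtown, w=20) → cum 20
  km 5 (Southcross, w=5) → cum 25
  km 10 (Lakeside, w=2) → cum 27
  km 14 (Westmoor, w=250) → cum 277
  km 22 (Eastvale, w=60) → cum 337  ≥ 282.5 → median here
  km 27 (Hillcrest, w=225) → cum 562
  km 28 (Northgate, w=3) → cum 565
Optimal location: km 22.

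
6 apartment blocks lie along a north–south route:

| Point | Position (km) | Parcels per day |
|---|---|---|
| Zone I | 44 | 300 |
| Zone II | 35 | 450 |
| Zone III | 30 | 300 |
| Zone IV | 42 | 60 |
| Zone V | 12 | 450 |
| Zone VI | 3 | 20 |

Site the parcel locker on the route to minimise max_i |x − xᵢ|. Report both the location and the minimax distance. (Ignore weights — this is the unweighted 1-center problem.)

location 23.5, max distance 20.5

The 1-center on a line is the midpoint of the two extreme points: leftmost at 3, rightmost at 44.
Optimal location = (3 + 44)/2 = 23.5; maximum distance = (44 − 3)/2 = 20.5.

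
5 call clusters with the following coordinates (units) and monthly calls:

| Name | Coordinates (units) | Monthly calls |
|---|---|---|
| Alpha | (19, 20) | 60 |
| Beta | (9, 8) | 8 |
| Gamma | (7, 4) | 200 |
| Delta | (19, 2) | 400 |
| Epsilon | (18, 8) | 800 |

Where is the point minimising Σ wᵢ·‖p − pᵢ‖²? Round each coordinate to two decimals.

(16.77, 6.31)

The minimiser of Σwᵢ‖p−pᵢ‖² is the weighted centroid p* = (Σwᵢpᵢ)/(Σwᵢ).
Σwᵢ = 1468.
Σwᵢxᵢ = 60·19 + 8·9 + 200·7 + 400·19 + 800·18 = 24612.
Σwᵢyᵢ = 60·20 + 8·8 + 200·4 + 400·2 + 800·8 = 9264.
x* = 24612/1468 = 16.77, y* = 9264/1468 = 6.31.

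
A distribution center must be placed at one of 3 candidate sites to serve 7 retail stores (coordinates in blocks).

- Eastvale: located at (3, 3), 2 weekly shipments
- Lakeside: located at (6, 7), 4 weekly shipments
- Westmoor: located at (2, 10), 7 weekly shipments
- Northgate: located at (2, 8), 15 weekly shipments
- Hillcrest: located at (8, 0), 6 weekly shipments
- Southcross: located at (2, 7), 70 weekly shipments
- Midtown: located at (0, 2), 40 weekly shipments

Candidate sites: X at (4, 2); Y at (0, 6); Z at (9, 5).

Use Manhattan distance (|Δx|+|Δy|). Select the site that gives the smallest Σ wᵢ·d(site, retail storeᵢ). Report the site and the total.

Total weighted distance at each candidate:
  X (4, 2): total = 908
  Y (0, 6): total = 596
  Z (9, 5): total = 1416
Minimum is at Y with total 596 blocks.

Y, total 596 blocks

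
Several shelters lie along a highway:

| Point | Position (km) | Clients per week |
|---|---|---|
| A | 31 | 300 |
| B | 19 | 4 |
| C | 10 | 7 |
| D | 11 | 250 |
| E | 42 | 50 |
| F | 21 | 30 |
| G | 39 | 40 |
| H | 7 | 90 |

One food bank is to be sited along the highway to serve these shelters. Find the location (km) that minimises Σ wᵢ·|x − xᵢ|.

For a sum of weighted absolute distances on a line, the optimum is the weighted median (not the mean). Total weight W = 771; half-weight = 385.5.
Sort by position and accumulate weight:
  km 7 (H, w=90) → cum 90
  km 10 (C, w=7) → cum 97
  km 11 (D, w=250) → cum 347
  km 19 (B, w=4) → cum 351
  km 21 (F, w=30) → cum 381
  km 31 (A, w=300) → cum 681  ≥ 385.5 → median here
  km 39 (G, w=40) → cum 721
  km 42 (E, w=50) → cum 771
Optimal location: km 31.

x = 31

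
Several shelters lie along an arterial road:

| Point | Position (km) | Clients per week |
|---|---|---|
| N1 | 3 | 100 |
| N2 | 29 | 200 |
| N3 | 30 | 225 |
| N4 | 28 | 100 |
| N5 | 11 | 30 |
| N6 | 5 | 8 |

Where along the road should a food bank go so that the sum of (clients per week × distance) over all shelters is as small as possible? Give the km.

x = 29

For a sum of weighted absolute distances on a line, the optimum is the weighted median (not the mean). Total weight W = 663; half-weight = 331.5.
Sort by position and accumulate weight:
  km 3 (N1, w=100) → cum 100
  km 5 (N6, w=8) → cum 108
  km 11 (N5, w=30) → cum 138
  km 28 (N4, w=100) → cum 238
  km 29 (N2, w=200) → cum 438  ≥ 331.5 → median here
  km 30 (N3, w=225) → cum 663
Optimal location: km 29.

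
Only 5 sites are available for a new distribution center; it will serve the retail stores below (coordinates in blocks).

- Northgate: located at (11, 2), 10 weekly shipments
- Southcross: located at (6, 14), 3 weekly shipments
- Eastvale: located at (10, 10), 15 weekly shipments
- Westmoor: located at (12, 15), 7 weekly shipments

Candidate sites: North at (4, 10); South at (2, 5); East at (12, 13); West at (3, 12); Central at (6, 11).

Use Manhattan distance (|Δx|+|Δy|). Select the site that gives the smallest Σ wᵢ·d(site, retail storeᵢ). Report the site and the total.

Total weighted distance at each candidate:
  North (4, 10): total = 349
  South (2, 5): total = 494
  East (12, 13): total = 230
  West (3, 12): total = 414
  Central (6, 11): total = 294
Minimum is at East with total 230 blocks.

East, total 230 blocks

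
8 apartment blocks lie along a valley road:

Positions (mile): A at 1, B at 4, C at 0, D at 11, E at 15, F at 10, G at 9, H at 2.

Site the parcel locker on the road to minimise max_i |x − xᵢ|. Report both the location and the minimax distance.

The 1-center on a line is the midpoint of the two extreme points: leftmost at 0, rightmost at 15.
Optimal location = (0 + 15)/2 = 7.5; maximum distance = (15 − 0)/2 = 7.5.

location 7.5, max distance 7.5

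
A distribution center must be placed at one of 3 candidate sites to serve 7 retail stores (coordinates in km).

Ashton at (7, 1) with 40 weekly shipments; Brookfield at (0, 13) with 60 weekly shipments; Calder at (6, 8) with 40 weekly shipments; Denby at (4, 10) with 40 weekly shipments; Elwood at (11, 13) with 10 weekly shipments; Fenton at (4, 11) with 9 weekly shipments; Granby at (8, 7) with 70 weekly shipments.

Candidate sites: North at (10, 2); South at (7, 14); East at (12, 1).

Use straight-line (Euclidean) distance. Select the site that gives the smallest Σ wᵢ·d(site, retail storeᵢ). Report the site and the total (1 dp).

Total weighted distance at each candidate:
  North (10, 2): total = 2291.7
  South (7, 14): total = 1962.0
  East (12, 1): total = 2809.1
Minimum is at South with total 1962.0 km.

South, total 1962.0 km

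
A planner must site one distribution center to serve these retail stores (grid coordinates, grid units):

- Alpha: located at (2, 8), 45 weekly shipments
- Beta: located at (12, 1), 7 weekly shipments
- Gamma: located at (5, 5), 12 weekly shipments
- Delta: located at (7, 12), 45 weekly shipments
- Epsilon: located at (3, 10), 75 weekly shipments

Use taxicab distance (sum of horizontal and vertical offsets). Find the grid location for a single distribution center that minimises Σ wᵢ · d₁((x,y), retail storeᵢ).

(3, 10)

Manhattan distance separates: Σwᵢ(|x−xᵢ|+|y−yᵢ|) = Σwᵢ|x−xᵢ| + Σwᵢ|y−yᵢ|, so x and y are optimised independently as 1-D weighted medians.
Total weight W = 184; half = 92.
x-coordinate, sorted with cumulative weight:
  x=2 (Alpha, w=45) cum 45
  x=3 (Epsilon, w=75) cum 120  ← median
  x=5 (Gamma, w=12) cum 132
  x=7 (Delta, w=45) cum 177
  x=12 (Beta, w=7) cum 184
⇒ x* = 3
y-coordinate, sorted with cumulative weight:
  y=1 (Beta, w=7) cum 7
  y=5 (Gamma, w=12) cum 19
  y=8 (Alpha, w=45) cum 64
  y=10 (Epsilon, w=75) cum 139  ← median
  y=12 (Delta, w=45) cum 184
⇒ y* = 10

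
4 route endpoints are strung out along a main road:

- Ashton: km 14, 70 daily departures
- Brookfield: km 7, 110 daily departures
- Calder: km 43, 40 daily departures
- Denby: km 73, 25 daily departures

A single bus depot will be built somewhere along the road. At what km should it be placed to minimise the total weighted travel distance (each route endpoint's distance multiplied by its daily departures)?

x = 14

For a sum of weighted absolute distances on a line, the optimum is the weighted median (not the mean). Total weight W = 245; half-weight = 122.5.
Sort by position and accumulate weight:
  km 7 (Brookfield, w=110) → cum 110
  km 14 (Ashton, w=70) → cum 180  ≥ 122.5 → median here
  km 43 (Calder, w=40) → cum 220
  km 73 (Denby, w=25) → cum 245
Optimal location: km 14.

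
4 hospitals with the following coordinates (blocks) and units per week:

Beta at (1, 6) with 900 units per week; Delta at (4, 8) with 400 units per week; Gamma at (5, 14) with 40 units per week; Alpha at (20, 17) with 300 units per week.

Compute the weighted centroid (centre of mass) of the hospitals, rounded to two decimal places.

The minimiser of Σwᵢ‖p−pᵢ‖² is the weighted centroid p* = (Σwᵢpᵢ)/(Σwᵢ).
Σwᵢ = 1640.
Σwᵢxᵢ = 900·1 + 400·4 + 40·5 + 300·20 = 8700.
Σwᵢyᵢ = 900·6 + 400·8 + 40·14 + 300·17 = 14260.
x* = 8700/1640 = 5.30, y* = 14260/1640 = 8.70.

(5.30, 8.70)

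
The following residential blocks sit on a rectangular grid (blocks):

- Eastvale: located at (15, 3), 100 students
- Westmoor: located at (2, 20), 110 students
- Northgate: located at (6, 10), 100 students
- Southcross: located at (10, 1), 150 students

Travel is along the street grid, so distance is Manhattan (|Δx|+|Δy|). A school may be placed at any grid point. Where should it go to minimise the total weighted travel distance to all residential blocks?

Manhattan distance separates: Σwᵢ(|x−xᵢ|+|y−yᵢ|) = Σwᵢ|x−xᵢ| + Σwᵢ|y−yᵢ|, so x and y are optimised independently as 1-D weighted medians.
Total weight W = 460; half = 230.
x-coordinate, sorted with cumulative weight:
  x=2 (Westmoor, w=110) cum 110
  x=6 (Northgate, w=100) cum 210
  x=10 (Southcross, w=150) cum 360  ← median
  x=15 (Eastvale, w=100) cum 460
⇒ x* = 10
y-coordinate, sorted with cumulative weight:
  y=1 (Southcross, w=150) cum 150
  y=3 (Eastvale, w=100) cum 250  ← median
  y=10 (Northgate, w=100) cum 350
  y=20 (Westmoor, w=110) cum 460
⇒ y* = 3

(10, 3)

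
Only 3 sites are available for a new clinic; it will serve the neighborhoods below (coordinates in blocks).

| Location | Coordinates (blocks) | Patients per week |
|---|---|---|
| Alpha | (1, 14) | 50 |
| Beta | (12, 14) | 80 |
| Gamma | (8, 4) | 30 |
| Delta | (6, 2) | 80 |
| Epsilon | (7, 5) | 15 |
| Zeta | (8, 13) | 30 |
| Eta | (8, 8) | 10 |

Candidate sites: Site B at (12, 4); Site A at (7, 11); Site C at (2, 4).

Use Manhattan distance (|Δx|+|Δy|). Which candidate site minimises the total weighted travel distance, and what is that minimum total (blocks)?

Site A, total 2350 blocks

Total weighted distance at each candidate:
  Site B (12, 4): total = 3170
  Site A (7, 11): total = 2350
  Site C (2, 4): total = 3450
Minimum is at Site A with total 2350 blocks.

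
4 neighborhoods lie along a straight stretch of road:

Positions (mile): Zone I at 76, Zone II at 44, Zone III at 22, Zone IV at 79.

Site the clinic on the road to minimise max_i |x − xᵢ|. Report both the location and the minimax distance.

The 1-center on a line is the midpoint of the two extreme points: leftmost at 22, rightmost at 79.
Optimal location = (22 + 79)/2 = 50.5; maximum distance = (79 − 22)/2 = 28.5.

location 50.5, max distance 28.5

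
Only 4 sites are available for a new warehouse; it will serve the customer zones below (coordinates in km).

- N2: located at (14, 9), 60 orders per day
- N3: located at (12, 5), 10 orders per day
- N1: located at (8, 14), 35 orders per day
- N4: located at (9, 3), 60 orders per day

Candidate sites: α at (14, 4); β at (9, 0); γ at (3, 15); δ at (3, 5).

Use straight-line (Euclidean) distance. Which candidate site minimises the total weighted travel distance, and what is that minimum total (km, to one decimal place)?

α, total 1036.5 km

Total weighted distance at each candidate:
  α (14, 4): total = 1036.5
  β (9, 0): total = 1347.3
  γ (3, 15): total = 1869.8
  δ (3, 5): total = 1532.1
Minimum is at α with total 1036.5 km.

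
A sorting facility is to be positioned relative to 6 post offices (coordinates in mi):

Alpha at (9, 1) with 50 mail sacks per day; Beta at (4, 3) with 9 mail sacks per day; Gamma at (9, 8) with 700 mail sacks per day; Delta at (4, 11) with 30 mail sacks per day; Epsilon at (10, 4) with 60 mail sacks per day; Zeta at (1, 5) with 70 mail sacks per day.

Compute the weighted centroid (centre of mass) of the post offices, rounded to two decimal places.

The minimiser of Σwᵢ‖p−pᵢ‖² is the weighted centroid p* = (Σwᵢpᵢ)/(Σwᵢ).
Σwᵢ = 919.
Σwᵢxᵢ = 50·9 + 9·4 + 700·9 + 30·4 + 60·10 + 70·1 = 7576.
Σwᵢyᵢ = 50·1 + 9·3 + 700·8 + 30·11 + 60·4 + 70·5 = 6597.
x* = 7576/919 = 8.24, y* = 6597/919 = 7.18.

(8.24, 7.18)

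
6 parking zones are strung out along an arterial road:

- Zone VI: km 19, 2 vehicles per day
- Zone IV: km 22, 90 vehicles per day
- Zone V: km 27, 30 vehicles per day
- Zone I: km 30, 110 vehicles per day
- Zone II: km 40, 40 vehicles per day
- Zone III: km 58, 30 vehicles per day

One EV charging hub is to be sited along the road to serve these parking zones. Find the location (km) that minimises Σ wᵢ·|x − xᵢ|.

For a sum of weighted absolute distances on a line, the optimum is the weighted median (not the mean). Total weight W = 302; half-weight = 151.
Sort by position and accumulate weight:
  km 19 (Zone VI, w=2) → cum 2
  km 22 (Zone IV, w=90) → cum 92
  km 27 (Zone V, w=30) → cum 122
  km 30 (Zone I, w=110) → cum 232  ≥ 151 → median here
  km 40 (Zone II, w=40) → cum 272
  km 58 (Zone III, w=30) → cum 302
Optimal location: km 30.

x = 30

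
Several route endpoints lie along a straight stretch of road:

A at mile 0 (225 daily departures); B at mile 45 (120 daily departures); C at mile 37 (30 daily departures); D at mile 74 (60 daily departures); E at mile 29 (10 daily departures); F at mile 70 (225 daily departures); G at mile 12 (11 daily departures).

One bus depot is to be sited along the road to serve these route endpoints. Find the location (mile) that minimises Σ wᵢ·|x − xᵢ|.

x = 45

For a sum of weighted absolute distances on a line, the optimum is the weighted median (not the mean). Total weight W = 681; half-weight = 340.5.
Sort by position and accumulate weight:
  mile 0 (A, w=225) → cum 225
  mile 12 (G, w=11) → cum 236
  mile 29 (E, w=10) → cum 246
  mile 37 (C, w=30) → cum 276
  mile 45 (B, w=120) → cum 396  ≥ 340.5 → median here
  mile 70 (F, w=225) → cum 621
  mile 74 (D, w=60) → cum 681
Optimal location: mile 45.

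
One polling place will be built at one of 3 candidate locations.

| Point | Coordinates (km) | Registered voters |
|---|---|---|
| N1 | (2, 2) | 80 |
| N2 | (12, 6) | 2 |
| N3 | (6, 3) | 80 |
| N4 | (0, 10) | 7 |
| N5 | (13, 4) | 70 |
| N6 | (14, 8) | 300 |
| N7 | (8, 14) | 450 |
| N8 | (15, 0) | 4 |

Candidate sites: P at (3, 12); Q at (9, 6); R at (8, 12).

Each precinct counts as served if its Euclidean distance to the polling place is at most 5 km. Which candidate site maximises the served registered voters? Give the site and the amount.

Coverage radius r = 5 km; a point is covered iff (Δx)²+(Δy)² ≤ 5² = 25.
  P (3, 12): covers {N4} → 7
  Q (9, 6): covers {N2, N3, N5} → 152
  R (8, 12): covers {N7} → 450
Maximum coverage at R: 450 registered voters.

R, covering 450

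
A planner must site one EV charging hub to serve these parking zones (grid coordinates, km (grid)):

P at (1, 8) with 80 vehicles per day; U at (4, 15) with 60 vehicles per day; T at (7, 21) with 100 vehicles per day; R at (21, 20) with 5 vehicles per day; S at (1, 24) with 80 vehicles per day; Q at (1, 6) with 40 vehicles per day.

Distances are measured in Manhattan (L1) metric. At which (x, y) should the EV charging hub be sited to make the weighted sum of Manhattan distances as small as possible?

(1, 20)

Manhattan distance separates: Σwᵢ(|x−xᵢ|+|y−yᵢ|) = Σwᵢ|x−xᵢ| + Σwᵢ|y−yᵢ|, so x and y are optimised independently as 1-D weighted medians.
Total weight W = 365; half = 182.5.
x-coordinate, sorted with cumulative weight:
  x=1 (P, w=80) cum 80
  x=1 (S, w=80) cum 160
  x=1 (Q, w=40) cum 200  ← median
  x=4 (U, w=60) cum 260
  x=7 (T, w=100) cum 360
  x=21 (R, w=5) cum 365
⇒ x* = 1
y-coordinate, sorted with cumulative weight:
  y=6 (Q, w=40) cum 40
  y=8 (P, w=80) cum 120
  y=15 (U, w=60) cum 180
  y=20 (R, w=5) cum 185  ← median
  y=21 (T, w=100) cum 285
  y=24 (S, w=80) cum 365
⇒ y* = 20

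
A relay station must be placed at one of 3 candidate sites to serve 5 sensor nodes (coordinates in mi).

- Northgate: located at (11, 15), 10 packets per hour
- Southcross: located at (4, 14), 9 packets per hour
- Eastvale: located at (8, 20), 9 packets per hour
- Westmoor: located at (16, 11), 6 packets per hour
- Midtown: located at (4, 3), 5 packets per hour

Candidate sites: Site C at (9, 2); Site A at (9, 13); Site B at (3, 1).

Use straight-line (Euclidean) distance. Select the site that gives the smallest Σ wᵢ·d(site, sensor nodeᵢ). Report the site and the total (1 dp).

Site A, total 237.4 mi

Total weighted distance at each candidate:
  Site C (9, 2): total = 504.7
  Site A (9, 13): total = 237.4
  Site B (3, 1): total = 565.0
Minimum is at Site A with total 237.4 mi.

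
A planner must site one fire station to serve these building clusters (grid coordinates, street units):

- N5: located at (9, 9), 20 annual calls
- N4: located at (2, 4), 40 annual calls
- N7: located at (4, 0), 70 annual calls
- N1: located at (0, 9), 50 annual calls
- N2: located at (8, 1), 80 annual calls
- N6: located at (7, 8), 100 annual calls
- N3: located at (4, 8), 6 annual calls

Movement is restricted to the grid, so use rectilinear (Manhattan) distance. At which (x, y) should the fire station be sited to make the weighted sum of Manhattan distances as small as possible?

Manhattan distance separates: Σwᵢ(|x−xᵢ|+|y−yᵢ|) = Σwᵢ|x−xᵢ| + Σwᵢ|y−yᵢ|, so x and y are optimised independently as 1-D weighted medians.
Total weight W = 366; half = 183.
x-coordinate, sorted with cumulative weight:
  x=0 (N1, w=50) cum 50
  x=2 (N4, w=40) cum 90
  x=4 (N7, w=70) cum 160
  x=4 (N3, w=6) cum 166
  x=7 (N6, w=100) cum 266  ← median
  x=8 (N2, w=80) cum 346
  x=9 (N5, w=20) cum 366
⇒ x* = 7
y-coordinate, sorted with cumulative weight:
  y=0 (N7, w=70) cum 70
  y=1 (N2, w=80) cum 150
  y=4 (N4, w=40) cum 190  ← median
  y=8 (N6, w=100) cum 290
  y=8 (N3, w=6) cum 296
  y=9 (N5, w=20) cum 316
  y=9 (N1, w=50) cum 366
⇒ y* = 4

(7, 4)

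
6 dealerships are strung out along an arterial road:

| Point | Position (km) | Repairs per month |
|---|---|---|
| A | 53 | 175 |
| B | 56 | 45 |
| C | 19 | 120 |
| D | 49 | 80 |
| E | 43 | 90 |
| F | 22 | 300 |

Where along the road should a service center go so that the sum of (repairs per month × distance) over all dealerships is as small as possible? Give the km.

For a sum of weighted absolute distances on a line, the optimum is the weighted median (not the mean). Total weight W = 810; half-weight = 405.
Sort by position and accumulate weight:
  km 19 (C, w=120) → cum 120
  km 22 (F, w=300) → cum 420  ≥ 405 → median here
  km 43 (E, w=90) → cum 510
  km 49 (D, w=80) → cum 590
  km 53 (A, w=175) → cum 765
  km 56 (B, w=45) → cum 810
Optimal location: km 22.

x = 22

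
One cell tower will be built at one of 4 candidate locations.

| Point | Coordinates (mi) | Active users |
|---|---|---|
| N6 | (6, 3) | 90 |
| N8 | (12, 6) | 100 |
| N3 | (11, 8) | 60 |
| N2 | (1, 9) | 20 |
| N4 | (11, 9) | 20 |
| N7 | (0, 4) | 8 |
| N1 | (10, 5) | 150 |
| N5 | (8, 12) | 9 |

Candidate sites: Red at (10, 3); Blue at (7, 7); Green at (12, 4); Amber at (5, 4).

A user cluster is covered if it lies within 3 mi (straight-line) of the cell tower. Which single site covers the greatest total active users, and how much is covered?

Green, covering 250

Coverage radius r = 3 mi; a point is covered iff (Δx)²+(Δy)² ≤ 3² = 9.
  Red (10, 3): covers {N1} → 150
  Blue (7, 7): covers {none} → 0
  Green (12, 4): covers {N8, N1} → 250
  Amber (5, 4): covers {N6} → 90
Maximum coverage at Green: 250 active users.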